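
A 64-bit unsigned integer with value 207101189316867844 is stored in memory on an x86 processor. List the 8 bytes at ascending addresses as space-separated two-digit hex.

207101189316867844 in hexadecimal, padded to 64 bits, is 0x02DFC56F35CAF704.
Split into bytes (most-significant first): 02 DF C5 6F 35 CA F7 04.
Little-endian: lowest address holds the least-significant byte.
So at ascending addresses the bytes are 04 F7 CA 35 6F C5 DF 02.

04 F7 CA 35 6F C5 DF 02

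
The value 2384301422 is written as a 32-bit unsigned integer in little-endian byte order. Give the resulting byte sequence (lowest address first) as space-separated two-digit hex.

6E 8D 1D 8E

2384301422 in hexadecimal, padded to 32 bits, is 0x8E1D8D6E.
Split into bytes (most-significant first): 8E 1D 8D 6E.
Little-endian stores the least-significant byte at the lowest address.
So at ascending addresses the bytes are 6E 8D 1D 8E.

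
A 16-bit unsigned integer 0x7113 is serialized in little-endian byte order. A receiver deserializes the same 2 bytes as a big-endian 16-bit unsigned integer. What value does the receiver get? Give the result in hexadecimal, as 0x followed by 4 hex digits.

Stored little-endian, the bytes at ascending addresses are 13 71.
Read back as big-endian, the last byte is least significant, giving 0x1371.

0x1371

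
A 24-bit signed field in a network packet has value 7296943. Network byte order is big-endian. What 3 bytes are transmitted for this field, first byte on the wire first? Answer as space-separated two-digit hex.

6F 57 AF

7296943 in hexadecimal, padded to 24 bits, is 0x6F57AF.
Split into bytes (most-significant first): 6F 57 AF.
In big-endian order the high byte comes first in memory.
So the memory order matches the most-significant-first order: 6F 57 AF.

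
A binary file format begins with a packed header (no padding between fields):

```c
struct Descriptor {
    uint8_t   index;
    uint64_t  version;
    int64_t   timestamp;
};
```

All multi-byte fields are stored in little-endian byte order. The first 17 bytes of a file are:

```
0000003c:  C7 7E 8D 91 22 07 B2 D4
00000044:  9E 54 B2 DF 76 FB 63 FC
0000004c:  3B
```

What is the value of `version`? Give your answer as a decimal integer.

`version` follows `index` (1 byte), so it starts at byte offset 1 and occupies 8 bytes.
Bytes at offsets 1..8: 7E 8D 91 22 07 B2 D4 9E.
Little-endian: lowest address holds the least-significant byte.
Reassemble most-significant byte first: 9E D4 B2 07 22 91 8D 7E → 0x9ED4B20722918D7E.
0x9ED4B20722918D7E = 11444968296769752446.

11444968296769752446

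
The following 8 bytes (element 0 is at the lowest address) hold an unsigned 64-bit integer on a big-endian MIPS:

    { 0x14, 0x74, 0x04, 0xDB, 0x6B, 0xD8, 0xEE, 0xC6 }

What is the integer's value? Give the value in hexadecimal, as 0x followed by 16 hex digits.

Big-endian stores the most-significant byte at the lowest address.
The bytes are already most-significant first: 0x147404DB6BD8EEC6.

0x147404DB6BD8EEC6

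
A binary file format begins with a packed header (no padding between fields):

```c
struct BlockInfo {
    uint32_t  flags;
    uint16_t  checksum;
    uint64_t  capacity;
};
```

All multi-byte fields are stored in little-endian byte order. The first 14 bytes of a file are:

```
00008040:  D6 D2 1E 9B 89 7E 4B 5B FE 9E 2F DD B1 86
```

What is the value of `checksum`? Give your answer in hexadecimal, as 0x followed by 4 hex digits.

0x7E89

`checksum` follows `flags` (4 bytes), so it starts at byte offset 4 and occupies 2 bytes.
Bytes at offsets 4..5: 89 7E.
Little-endian: lowest address holds the least-significant byte.
Reassemble most-significant byte first: 7E 89 → 0x7E89.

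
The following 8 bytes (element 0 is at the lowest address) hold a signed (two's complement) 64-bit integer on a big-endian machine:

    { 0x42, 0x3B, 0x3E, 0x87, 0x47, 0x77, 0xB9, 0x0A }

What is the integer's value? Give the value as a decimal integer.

4772476980869708042

Big-endian: lowest address holds the most-significant byte.
The bytes are already most-significant first: 0x423B3E874777B90A.
0x423B3E874777B90A = 4772476980869708042.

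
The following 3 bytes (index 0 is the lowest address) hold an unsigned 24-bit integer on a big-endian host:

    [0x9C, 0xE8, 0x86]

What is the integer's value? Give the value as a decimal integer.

10283142

Big-endian stores the most-significant byte at the lowest address.
The bytes are already most-significant first: 0x9CE886.
0x9CE886 = 10283142.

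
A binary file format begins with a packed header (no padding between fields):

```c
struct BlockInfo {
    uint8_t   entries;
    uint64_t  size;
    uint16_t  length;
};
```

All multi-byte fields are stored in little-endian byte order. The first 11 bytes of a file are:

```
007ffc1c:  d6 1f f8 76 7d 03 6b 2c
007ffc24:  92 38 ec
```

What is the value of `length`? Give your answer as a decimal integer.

60472

`length` follows `entries` (1 B), `size` (8 B), so it starts at offset 1 + 8 = 9 and occupies 2 bytes.
Bytes at offsets 9..10: 38 EC.
Little-endian stores the least-significant byte at the lowest address.
Reassemble most-significant byte first: EC 38 → 0xEC38.
0xEC38 = 60472.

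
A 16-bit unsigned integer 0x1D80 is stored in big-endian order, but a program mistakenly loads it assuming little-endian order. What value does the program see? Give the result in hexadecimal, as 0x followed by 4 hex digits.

Stored big-endian, the bytes at ascending addresses are 1D 80.
Read back as little-endian, the first byte is least significant, giving 0x801D.

0x801D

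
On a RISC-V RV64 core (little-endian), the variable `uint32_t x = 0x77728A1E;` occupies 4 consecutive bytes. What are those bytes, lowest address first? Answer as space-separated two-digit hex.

Split into bytes (most-significant first): 77 72 8A 1E.
Little-endian stores the least-significant byte at the lowest address.
So at ascending addresses the bytes are 1E 8A 72 77.

1E 8A 72 77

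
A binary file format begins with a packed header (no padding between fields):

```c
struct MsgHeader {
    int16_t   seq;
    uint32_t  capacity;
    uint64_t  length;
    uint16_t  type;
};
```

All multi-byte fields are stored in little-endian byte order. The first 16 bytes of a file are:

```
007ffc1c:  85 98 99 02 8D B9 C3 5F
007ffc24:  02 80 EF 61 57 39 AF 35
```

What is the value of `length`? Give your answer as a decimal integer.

4131878864408436675

`length` follows `seq` (2 B), `capacity` (4 B), so it starts at offset 2 + 4 = 6 and occupies 8 bytes.
Bytes at offsets 6..13: C3 5F 02 80 EF 61 57 39.
Little-endian stores the least-significant byte at the lowest address.
Reassemble most-significant byte first: 39 57 61 EF 80 02 5F C3 → 0x395761EF80025FC3.
0x395761EF80025FC3 = 4131878864408436675.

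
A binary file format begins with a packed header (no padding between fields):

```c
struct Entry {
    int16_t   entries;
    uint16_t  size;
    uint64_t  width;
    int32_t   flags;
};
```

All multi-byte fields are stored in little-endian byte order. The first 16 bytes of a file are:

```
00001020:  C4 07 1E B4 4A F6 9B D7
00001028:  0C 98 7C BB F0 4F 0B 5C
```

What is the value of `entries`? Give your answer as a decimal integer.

`entries` is the first field, at byte offset 0, occupying 2 bytes.
Bytes at offsets 0..1: C4 07.
Little-endian stores the least-significant byte at the lowest address.
Reassemble most-significant byte first: 07 C4 → 0x07C4.
0x07C4 = 1988.

1988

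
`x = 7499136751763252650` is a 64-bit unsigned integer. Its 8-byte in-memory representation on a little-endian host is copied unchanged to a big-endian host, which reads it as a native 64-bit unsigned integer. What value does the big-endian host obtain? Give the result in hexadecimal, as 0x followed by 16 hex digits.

7499136751763252650 in 64-bit hexadecimal is 0x68124924C2ECE5AA.
Stored little-endian, the bytes at ascending addresses are AA E5 EC C2 24 49 12 68.
Read back as big-endian, the last byte is least significant, giving 0xAAE5ECC224491268.

0xAAE5ECC224491268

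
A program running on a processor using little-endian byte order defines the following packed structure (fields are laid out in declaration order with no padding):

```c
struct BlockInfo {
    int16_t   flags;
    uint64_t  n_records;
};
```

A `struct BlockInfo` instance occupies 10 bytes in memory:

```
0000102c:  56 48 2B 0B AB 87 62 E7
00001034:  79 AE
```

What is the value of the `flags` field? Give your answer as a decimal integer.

18518

`flags` is the first field, at byte offset 0, occupying 2 bytes.
Bytes at offsets 0..1: 56 48.
Little-endian: lowest address holds the least-significant byte.
Reassemble most-significant byte first: 48 56 → 0x4856.
0x4856 = 18518.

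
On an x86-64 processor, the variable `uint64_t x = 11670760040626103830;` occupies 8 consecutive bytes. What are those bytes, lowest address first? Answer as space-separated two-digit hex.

16 A6 57 30 6C DE F6 A1

11670760040626103830 in hexadecimal, padded to 64 bits, is 0xA1F6DE6C3057A616.
Split into bytes (most-significant first): A1 F6 DE 6C 30 57 A6 16.
Little-endian: lowest address holds the least-significant byte.
So at ascending addresses the bytes are 16 A6 57 30 6C DE F6 A1.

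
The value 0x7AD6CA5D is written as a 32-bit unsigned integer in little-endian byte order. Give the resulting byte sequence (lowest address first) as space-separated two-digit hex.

5D CA D6 7A

Split into bytes (most-significant first): 7A D6 CA 5D.
Little-endian: lowest address holds the least-significant byte.
So at ascending addresses the bytes are 5D CA D6 7A.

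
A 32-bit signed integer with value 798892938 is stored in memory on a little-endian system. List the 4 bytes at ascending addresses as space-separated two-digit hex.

798892938 in hexadecimal, padded to 32 bits, is 0x2F9E238A.
Split into bytes (most-significant first): 2F 9E 23 8A.
Little-endian stores the least-significant byte at the lowest address.
So at ascending addresses the bytes are 8A 23 9E 2F.

8A 23 9E 2F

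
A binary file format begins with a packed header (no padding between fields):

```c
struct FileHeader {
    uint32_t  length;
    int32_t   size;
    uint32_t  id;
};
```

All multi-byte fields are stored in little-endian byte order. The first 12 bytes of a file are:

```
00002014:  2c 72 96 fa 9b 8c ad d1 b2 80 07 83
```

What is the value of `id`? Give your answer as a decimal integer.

2198306994

`id` follows `length` (4 B), `size` (4 B), so it starts at offset 4 + 4 = 8 and occupies 4 bytes.
Bytes at offsets 8..11: B2 80 07 83.
In little-endian order the low byte comes first in memory.
Reassemble most-significant byte first: 83 07 80 B2 → 0x830780B2.
0x830780B2 = 2198306994.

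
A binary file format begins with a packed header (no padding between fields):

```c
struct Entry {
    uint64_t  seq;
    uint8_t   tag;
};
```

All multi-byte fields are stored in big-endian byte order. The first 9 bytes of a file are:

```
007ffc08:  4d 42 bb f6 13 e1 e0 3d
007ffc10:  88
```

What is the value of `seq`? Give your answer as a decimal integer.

5567218754953273405

`seq` is the first field, at byte offset 0, occupying 8 bytes.
Bytes at offsets 0..7: 4D 42 BB F6 13 E1 E0 3D.
Big-endian stores the most-significant byte at the lowest address.
The bytes are already most-significant first: 0x4D42BBF613E1E03D.
0x4D42BBF613E1E03D = 5567218754953273405.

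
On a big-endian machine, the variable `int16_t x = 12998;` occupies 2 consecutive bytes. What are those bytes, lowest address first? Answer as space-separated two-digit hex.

32 C6

12998 in hexadecimal, padded to 16 bits, is 0x32C6.
Split into bytes (most-significant first): 32 C6.
In big-endian order the high byte comes first in memory.
So the memory order matches the most-significant-first order: 32 C6.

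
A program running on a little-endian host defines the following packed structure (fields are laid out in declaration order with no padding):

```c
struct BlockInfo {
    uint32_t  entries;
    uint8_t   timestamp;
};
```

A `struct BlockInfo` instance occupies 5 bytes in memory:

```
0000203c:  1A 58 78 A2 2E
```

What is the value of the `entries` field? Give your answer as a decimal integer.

`entries` is the first field, at byte offset 0, occupying 4 bytes.
Bytes at offsets 0..3: 1A 58 78 A2.
In little-endian order the low byte comes first in memory.
Reassemble most-significant byte first: A2 78 58 1A → 0xA278581A.
0xA278581A = 2725795866.

2725795866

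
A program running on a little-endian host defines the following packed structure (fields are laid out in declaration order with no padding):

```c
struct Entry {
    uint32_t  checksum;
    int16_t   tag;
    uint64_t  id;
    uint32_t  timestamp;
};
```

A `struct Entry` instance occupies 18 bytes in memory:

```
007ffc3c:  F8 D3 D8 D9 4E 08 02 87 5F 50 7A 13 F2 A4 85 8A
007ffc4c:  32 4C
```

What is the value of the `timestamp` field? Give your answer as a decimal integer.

1278380677

`timestamp` follows `checksum` (4 B), `tag` (2 B), `id` (8 B), so it starts at offset 4 + 2 + 8 = 14 and occupies 4 bytes.
Bytes at offsets 14..17: 85 8A 32 4C.
Little-endian stores the least-significant byte at the lowest address.
Reassemble most-significant byte first: 4C 32 8A 85 → 0x4C328A85.
0x4C328A85 = 1278380677.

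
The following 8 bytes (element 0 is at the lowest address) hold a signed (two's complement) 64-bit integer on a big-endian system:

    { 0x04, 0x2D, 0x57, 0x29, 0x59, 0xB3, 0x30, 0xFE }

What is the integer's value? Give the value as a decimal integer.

300992585213882622

Big-endian: lowest address holds the most-significant byte.
The bytes are already most-significant first: 0x042D572959B330FE.
0x042D572959B330FE = 300992585213882622.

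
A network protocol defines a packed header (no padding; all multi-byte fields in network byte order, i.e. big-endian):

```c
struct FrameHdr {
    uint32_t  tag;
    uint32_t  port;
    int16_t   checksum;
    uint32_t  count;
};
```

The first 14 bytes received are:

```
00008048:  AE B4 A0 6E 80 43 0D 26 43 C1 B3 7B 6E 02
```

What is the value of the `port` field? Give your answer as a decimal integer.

`port` follows `tag` (4 bytes), so it starts at byte offset 4 and occupies 4 bytes.
Bytes at offsets 4..7: 80 43 0D 26.
Big-endian stores the most-significant byte at the lowest address.
The bytes are already most-significant first: 0x80430D26.
0x80430D26 = 2151877926.

2151877926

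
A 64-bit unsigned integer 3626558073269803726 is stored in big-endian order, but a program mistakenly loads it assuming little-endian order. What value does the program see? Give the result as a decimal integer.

3626558073269803726 in 64-bit hexadecimal is 0x32541F5A72925ACE.
Stored big-endian, the bytes at ascending addresses are 32 54 1F 5A 72 92 5A CE.
Read back as little-endian, the first byte is least significant, giving 0xCE5A92725A1F5432.
0xCE5A92725A1F5432 = 14869358139553043506.

14869358139553043506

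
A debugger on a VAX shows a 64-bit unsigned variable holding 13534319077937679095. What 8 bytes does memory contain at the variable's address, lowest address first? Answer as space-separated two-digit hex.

13534319077937679095 in hexadecimal, padded to 64 bits, is 0xBBD38F7E55448AF7.
Split into bytes (most-significant first): BB D3 8F 7E 55 44 8A F7.
In little-endian order the low byte comes first in memory.
So at ascending addresses the bytes are F7 8A 44 55 7E 8F D3 BB.

F7 8A 44 55 7E 8F D3 BB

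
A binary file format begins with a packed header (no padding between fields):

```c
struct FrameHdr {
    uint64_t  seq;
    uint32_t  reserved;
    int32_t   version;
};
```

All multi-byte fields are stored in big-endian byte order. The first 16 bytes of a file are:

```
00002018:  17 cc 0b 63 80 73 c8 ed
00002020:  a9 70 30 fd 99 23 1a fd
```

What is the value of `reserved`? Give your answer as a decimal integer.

`reserved` follows `seq` (8 bytes), so it starts at byte offset 8 and occupies 4 bytes.
Bytes at offsets 8..11: A9 70 30 FD.
Big-endian: lowest address holds the most-significant byte.
The bytes are already most-significant first: 0xA97030FD.
0xA97030FD = 2842702077.

2842702077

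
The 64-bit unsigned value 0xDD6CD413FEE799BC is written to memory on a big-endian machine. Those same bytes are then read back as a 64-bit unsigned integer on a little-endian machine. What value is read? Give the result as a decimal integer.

Stored big-endian, the bytes at ascending addresses are DD 6C D4 13 FE E7 99 BC.
Read back as little-endian, the first byte is least significant, giving 0xBC99E7FE13D46CDD.
0xBC99E7FE13D46CDD = 13590148429007580381.

13590148429007580381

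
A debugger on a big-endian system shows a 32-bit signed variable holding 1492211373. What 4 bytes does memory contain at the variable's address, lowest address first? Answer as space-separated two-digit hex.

58 F1 56 AD

1492211373 in hexadecimal, padded to 32 bits, is 0x58F156AD.
Split into bytes (most-significant first): 58 F1 56 AD.
Big-endian: lowest address holds the most-significant byte.
So the memory order matches the most-significant-first order: 58 F1 56 AD.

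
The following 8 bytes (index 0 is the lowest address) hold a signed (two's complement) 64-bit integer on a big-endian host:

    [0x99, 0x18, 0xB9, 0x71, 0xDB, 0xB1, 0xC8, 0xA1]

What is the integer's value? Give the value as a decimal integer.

Big-endian: lowest address holds the most-significant byte.
The bytes are already most-significant first: 0x9918B971DBB1C8A1.
Top bit is set, so as a signed 64-bit value this is 0x9918B971DBB1C8A1 − 2^64 = -7414972887797217119.

-7414972887797217119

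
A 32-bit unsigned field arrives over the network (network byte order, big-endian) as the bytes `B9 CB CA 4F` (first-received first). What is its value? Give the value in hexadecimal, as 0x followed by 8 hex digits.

0xB9CBCA4F

Big-endian: lowest address holds the most-significant byte.
The bytes are already most-significant first: 0xB9CBCA4F.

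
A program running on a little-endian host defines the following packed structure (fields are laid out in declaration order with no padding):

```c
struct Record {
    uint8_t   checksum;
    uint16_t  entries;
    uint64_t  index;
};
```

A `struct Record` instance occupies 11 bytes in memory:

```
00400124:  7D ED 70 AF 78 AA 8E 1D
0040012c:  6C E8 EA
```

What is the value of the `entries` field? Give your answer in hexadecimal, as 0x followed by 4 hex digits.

0x70ED

`entries` follows `checksum` (1 byte), so it starts at byte offset 1 and occupies 2 bytes.
Bytes at offsets 1..2: ED 70.
Little-endian: lowest address holds the least-significant byte.
Reassemble most-significant byte first: 70 ED → 0x70ED.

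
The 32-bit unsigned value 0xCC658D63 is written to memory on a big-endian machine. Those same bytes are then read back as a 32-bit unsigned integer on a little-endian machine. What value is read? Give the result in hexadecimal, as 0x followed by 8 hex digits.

0x638D65CC

Stored big-endian, the bytes at ascending addresses are CC 65 8D 63.
Read back as little-endian, the first byte is least significant, giving 0x638D65CC.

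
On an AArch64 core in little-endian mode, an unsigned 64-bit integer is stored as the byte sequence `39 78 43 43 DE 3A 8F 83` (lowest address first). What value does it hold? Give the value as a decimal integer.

9479860466923829305

Little-endian: lowest address holds the least-significant byte.
Reassemble most-significant byte first: 83 8F 3A DE 43 43 78 39 → 0x838F3ADE43437839.
0x838F3ADE43437839 = 9479860466923829305.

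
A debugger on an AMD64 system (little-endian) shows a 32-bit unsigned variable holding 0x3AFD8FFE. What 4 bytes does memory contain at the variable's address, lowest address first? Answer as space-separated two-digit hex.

FE 8F FD 3A

Split into bytes (most-significant first): 3A FD 8F FE.
Little-endian stores the least-significant byte at the lowest address.
So at ascending addresses the bytes are FE 8F FD 3A.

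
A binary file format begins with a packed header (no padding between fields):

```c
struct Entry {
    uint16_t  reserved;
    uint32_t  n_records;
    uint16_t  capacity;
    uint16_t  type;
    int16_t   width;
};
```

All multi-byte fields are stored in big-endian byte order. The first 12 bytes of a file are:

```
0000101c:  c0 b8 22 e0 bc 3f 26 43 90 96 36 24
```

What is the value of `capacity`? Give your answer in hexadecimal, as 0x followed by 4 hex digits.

`capacity` follows `reserved` (2 B), `n_records` (4 B), so it starts at offset 2 + 4 = 6 and occupies 2 bytes.
Bytes at offsets 6..7: 26 43.
Big-endian stores the most-significant byte at the lowest address.
The bytes are already most-significant first: 0x2643.

0x2643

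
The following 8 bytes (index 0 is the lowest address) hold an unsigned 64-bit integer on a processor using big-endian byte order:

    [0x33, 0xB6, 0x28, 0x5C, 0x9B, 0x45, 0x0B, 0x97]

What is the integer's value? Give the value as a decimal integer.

3726210119902759831

Big-endian stores the most-significant byte at the lowest address.
The bytes are already most-significant first: 0x33B6285C9B450B97.
0x33B6285C9B450B97 = 3726210119902759831.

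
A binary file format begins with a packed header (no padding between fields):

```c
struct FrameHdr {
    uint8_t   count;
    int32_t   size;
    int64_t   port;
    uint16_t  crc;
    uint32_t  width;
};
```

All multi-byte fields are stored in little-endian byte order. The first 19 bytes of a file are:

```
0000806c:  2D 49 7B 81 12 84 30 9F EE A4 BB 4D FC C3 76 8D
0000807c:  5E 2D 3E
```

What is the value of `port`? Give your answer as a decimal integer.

-266350485892550524

`port` follows `count` (1 B), `size` (4 B), so it starts at offset 1 + 4 = 5 and occupies 8 bytes.
Bytes at offsets 5..12: 84 30 9F EE A4 BB 4D FC.
Little-endian: lowest address holds the least-significant byte.
Reassemble most-significant byte first: FC 4D BB A4 EE 9F 30 84 → 0xFC4DBBA4EE9F3084.
Top bit is set, so as a signed 64-bit value this is 0xFC4DBBA4EE9F3084 − 2^64 = -266350485892550524.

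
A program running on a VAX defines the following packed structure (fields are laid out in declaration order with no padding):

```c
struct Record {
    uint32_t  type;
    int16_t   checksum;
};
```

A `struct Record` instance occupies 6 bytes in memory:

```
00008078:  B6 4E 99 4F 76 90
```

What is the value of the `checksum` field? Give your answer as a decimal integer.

-28554

`checksum` follows `type` (4 bytes), so it starts at byte offset 4 and occupies 2 bytes.
Bytes at offsets 4..5: 76 90.
Little-endian: lowest address holds the least-significant byte.
Reassemble most-significant byte first: 90 76 → 0x9076.
Top bit is set, so as a signed 16-bit value this is 0x9076 − 2^16 = -28554.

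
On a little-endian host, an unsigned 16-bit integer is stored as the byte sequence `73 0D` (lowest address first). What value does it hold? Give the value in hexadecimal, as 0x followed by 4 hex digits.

0x0D73

Little-endian: lowest address holds the least-significant byte.
Reassemble most-significant byte first: 0D 73 → 0x0D73.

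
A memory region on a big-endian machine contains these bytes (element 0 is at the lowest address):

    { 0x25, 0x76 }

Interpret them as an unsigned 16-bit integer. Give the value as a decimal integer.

9590

In big-endian order the high byte comes first in memory.
The bytes are already most-significant first: 0x2576.
0x2576 = 9590.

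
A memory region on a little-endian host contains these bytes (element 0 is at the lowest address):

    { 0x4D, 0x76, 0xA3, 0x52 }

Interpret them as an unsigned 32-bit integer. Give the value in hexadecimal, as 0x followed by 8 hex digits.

0x52A3764D

Little-endian: lowest address holds the least-significant byte.
Reassemble most-significant byte first: 52 A3 76 4D → 0x52A3764D.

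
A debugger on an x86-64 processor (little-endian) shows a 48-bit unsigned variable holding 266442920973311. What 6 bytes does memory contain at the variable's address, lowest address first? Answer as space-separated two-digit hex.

266442920973311 in hexadecimal, padded to 48 bits, is 0xF25413A853FF.
Split into bytes (most-significant first): F2 54 13 A8 53 FF.
Little-endian stores the least-significant byte at the lowest address.
So at ascending addresses the bytes are FF 53 A8 13 54 F2.

FF 53 A8 13 54 F2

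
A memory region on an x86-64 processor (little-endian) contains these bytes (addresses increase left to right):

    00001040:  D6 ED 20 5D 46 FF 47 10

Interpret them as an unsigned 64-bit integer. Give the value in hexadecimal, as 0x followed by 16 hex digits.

0x1047FF465D20EDD6

In little-endian order the low byte comes first in memory.
Reassemble most-significant byte first: 10 47 FF 46 5D 20 ED D6 → 0x1047FF465D20EDD6.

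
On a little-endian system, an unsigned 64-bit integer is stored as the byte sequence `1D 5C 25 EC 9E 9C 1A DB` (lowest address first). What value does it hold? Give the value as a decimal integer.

Little-endian: lowest address holds the least-significant byte.
Reassemble most-significant byte first: DB 1A 9C 9E EC 25 5C 1D → 0xDB1A9C9EEC255C1D.
0xDB1A9C9EEC255C1D = 15788103650081332253.

15788103650081332253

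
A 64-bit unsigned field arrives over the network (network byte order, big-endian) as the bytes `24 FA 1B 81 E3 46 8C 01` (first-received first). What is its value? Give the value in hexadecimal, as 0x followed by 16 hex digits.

0x24FA1B81E3468C01

Big-endian: lowest address holds the most-significant byte.
The bytes are already most-significant first: 0x24FA1B81E3468C01.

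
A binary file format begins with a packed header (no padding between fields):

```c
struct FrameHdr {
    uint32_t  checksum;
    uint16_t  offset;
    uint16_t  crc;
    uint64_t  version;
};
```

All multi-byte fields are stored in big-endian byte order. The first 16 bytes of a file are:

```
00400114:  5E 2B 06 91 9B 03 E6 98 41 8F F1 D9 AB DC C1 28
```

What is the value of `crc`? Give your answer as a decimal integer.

59032

`crc` follows `checksum` (4 B), `offset` (2 B), so it starts at offset 4 + 2 = 6 and occupies 2 bytes.
Bytes at offsets 6..7: E6 98.
Big-endian: lowest address holds the most-significant byte.
The bytes are already most-significant first: 0xE698.
0xE698 = 59032.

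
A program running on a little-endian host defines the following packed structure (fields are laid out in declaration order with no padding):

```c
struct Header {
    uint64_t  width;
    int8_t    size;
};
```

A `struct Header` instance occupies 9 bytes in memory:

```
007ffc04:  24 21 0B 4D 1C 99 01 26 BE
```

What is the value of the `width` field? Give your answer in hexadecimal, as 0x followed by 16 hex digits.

`width` is the first field, at byte offset 0, occupying 8 bytes.
Bytes at offsets 0..7: 24 21 0B 4D 1C 99 01 26.
In little-endian order the low byte comes first in memory.
Reassemble most-significant byte first: 26 01 99 1C 4D 0B 21 24 → 0x2601991C4D0B2124.

0x2601991C4D0B2124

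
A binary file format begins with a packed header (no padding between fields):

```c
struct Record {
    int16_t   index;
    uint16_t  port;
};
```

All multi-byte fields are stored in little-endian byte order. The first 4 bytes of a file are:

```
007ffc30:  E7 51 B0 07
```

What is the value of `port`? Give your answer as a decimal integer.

`port` follows `index` (2 bytes), so it starts at byte offset 2 and occupies 2 bytes.
Bytes at offsets 2..3: B0 07.
Little-endian: lowest address holds the least-significant byte.
Reassemble most-significant byte first: 07 B0 → 0x07B0.
0x07B0 = 1968.

1968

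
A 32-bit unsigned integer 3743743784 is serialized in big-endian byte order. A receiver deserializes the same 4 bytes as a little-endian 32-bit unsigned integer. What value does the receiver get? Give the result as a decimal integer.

3743743784 in 32-bit hexadecimal is 0xDF24FF28.
Stored big-endian, the bytes at ascending addresses are DF 24 FF 28.
Read back as little-endian, the first byte is least significant, giving 0x28FF24DF.
0x28FF24DF = 687809759.

687809759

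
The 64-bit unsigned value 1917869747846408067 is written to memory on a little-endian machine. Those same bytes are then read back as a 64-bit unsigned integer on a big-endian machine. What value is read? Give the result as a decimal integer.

9468777351537270042

1917869747846408067 in 64-bit hexadecimal is 0x1A9DA45FD5DA6783.
Stored little-endian, the bytes at ascending addresses are 83 67 DA D5 5F A4 9D 1A.
Read back as big-endian, the last byte is least significant, giving 0x8367DAD55FA49D1A.
0x8367DAD55FA49D1A = 9468777351537270042.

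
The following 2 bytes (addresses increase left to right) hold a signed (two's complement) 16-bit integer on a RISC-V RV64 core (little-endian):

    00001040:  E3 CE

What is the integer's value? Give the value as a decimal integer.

-12573

Little-endian: lowest address holds the least-significant byte.
Reassemble most-significant byte first: CE E3 → 0xCEE3.
Top bit is set, so as a signed 16-bit value this is 0xCEE3 − 2^16 = -12573.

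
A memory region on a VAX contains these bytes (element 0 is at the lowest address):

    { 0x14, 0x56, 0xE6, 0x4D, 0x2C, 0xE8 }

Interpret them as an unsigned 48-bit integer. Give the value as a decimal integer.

Little-endian stores the least-significant byte at the lowest address.
Reassemble most-significant byte first: E8 2C 4D E6 56 14 → 0xE82C4DE65614.
0xE82C4DE65614 = 255276983146004.

255276983146004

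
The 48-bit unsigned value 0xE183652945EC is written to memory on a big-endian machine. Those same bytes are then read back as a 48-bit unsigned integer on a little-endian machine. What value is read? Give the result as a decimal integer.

Stored big-endian, the bytes at ascending addresses are E1 83 65 29 45 EC.
Read back as little-endian, the first byte is least significant, giving 0xEC45296583E1.
0xEC45296583E1 = 259781791417313.

259781791417313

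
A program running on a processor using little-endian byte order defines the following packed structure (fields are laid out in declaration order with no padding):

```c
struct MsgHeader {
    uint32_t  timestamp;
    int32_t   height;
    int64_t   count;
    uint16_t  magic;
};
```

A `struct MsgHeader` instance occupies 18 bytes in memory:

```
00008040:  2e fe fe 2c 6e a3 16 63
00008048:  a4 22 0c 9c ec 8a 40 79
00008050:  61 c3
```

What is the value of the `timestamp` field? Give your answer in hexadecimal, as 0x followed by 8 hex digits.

0x2CFEFE2E

`timestamp` is the first field, at byte offset 0, occupying 4 bytes.
Bytes at offsets 0..3: 2E FE FE 2C.
In little-endian order the low byte comes first in memory.
Reassemble most-significant byte first: 2C FE FE 2E → 0x2CFEFE2E.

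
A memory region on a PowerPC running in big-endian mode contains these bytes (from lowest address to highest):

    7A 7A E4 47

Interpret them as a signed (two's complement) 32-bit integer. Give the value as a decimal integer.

Big-endian: lowest address holds the most-significant byte.
The bytes are already most-significant first: 0x7A7AE447.
0x7A7AE447 = 2054874183.

2054874183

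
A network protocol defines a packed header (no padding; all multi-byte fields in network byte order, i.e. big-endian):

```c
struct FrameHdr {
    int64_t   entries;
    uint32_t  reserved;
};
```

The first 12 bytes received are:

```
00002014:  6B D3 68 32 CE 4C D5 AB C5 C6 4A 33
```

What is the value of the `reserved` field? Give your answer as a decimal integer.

3318106675

`reserved` follows `entries` (8 bytes), so it starts at byte offset 8 and occupies 4 bytes.
Bytes at offsets 8..11: C5 C6 4A 33.
In big-endian order the high byte comes first in memory.
The bytes are already most-significant first: 0xC5C64A33.
0xC5C64A33 = 3318106675.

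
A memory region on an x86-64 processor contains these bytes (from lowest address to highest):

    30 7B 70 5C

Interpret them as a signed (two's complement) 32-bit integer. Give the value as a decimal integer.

1550875440

Little-endian: lowest address holds the least-significant byte.
Reassemble most-significant byte first: 5C 70 7B 30 → 0x5C707B30.
0x5C707B30 = 1550875440.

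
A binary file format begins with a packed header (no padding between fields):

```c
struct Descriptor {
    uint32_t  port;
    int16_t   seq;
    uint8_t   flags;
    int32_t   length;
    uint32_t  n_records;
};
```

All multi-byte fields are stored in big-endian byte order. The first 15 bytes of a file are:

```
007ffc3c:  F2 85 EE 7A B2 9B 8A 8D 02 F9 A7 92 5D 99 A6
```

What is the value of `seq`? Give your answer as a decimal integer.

-19813

`seq` follows `port` (4 bytes), so it starts at byte offset 4 and occupies 2 bytes.
Bytes at offsets 4..5: B2 9B.
Big-endian: lowest address holds the most-significant byte.
The bytes are already most-significant first: 0xB29B.
Top bit is set, so as a signed 16-bit value this is 0xB29B − 2^16 = -19813.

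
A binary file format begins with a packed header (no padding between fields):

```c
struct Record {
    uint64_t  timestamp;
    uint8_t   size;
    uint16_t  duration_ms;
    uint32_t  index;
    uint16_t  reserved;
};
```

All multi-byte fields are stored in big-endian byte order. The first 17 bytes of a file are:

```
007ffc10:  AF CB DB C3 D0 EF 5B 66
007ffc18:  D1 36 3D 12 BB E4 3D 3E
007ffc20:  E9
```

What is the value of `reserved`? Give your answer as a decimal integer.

`reserved` follows `timestamp` (8 B), `size` (1 B), `duration_ms` (2 B), `index` (4 B), so it starts at offset 8 + 1 + 2 + 4 = 15 and occupies 2 bytes.
Bytes at offsets 15..16: 3E E9.
Big-endian stores the most-significant byte at the lowest address.
The bytes are already most-significant first: 0x3EE9.
0x3EE9 = 16105.

16105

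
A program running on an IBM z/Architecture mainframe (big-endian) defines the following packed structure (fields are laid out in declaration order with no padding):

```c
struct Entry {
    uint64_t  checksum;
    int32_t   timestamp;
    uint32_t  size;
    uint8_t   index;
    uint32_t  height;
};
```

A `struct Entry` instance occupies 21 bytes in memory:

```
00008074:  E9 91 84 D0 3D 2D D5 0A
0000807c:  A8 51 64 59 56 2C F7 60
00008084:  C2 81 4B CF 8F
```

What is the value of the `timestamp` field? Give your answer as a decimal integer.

`timestamp` follows `checksum` (8 bytes), so it starts at byte offset 8 and occupies 4 bytes.
Bytes at offsets 8..11: A8 51 64 59.
Big-endian stores the most-significant byte at the lowest address.
The bytes are already most-significant first: 0xA8516459.
Top bit is set, so as a signed 32-bit value this is 0xA8516459 − 2^32 = -1471060903.

-1471060903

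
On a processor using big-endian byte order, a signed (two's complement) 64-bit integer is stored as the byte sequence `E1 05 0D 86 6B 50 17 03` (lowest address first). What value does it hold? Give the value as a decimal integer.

-2232363169315023101

In big-endian order the high byte comes first in memory.
The bytes are already most-significant first: 0xE1050D866B501703.
Top bit is set, so as a signed 64-bit value this is 0xE1050D866B501703 − 2^64 = -2232363169315023101.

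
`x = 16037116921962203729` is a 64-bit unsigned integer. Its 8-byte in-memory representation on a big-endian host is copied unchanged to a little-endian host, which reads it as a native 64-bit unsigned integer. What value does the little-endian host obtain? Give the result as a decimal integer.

16037116921962203729 in 64-bit hexadecimal is 0xDE8F48DF4AF68A51.
Stored big-endian, the bytes at ascending addresses are DE 8F 48 DF 4A F6 8A 51.
Read back as little-endian, the first byte is least significant, giving 0x518AF64ADF488FDE.
0x518AF64ADF488FDE = 5875779465292320734.

5875779465292320734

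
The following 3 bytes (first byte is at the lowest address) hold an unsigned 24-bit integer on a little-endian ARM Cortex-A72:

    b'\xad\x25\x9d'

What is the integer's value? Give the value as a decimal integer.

10298797

Little-endian: lowest address holds the least-significant byte.
Reassemble most-significant byte first: 9D 25 AD → 0x9D25AD.
0x9D25AD = 10298797.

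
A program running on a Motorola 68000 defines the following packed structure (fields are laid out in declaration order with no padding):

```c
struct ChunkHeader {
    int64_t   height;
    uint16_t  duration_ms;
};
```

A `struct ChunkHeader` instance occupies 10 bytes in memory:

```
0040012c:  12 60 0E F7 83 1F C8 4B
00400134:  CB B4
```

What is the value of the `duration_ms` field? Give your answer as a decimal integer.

52148

`duration_ms` follows `height` (8 bytes), so it starts at byte offset 8 and occupies 2 bytes.
Bytes at offsets 8..9: CB B4.
In big-endian order the high byte comes first in memory.
The bytes are already most-significant first: 0xCBB4.
0xCBB4 = 52148.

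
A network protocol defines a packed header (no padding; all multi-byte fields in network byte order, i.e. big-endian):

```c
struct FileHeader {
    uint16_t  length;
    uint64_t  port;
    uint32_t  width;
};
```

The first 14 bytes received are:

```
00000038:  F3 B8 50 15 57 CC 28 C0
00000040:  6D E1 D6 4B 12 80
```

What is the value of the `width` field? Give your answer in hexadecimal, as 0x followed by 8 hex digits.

0xD64B1280

`width` follows `length` (2 B), `port` (8 B), so it starts at offset 2 + 8 = 10 and occupies 4 bytes.
Bytes at offsets 10..13: D6 4B 12 80.
Big-endian stores the most-significant byte at the lowest address.
The bytes are already most-significant first: 0xD64B1280.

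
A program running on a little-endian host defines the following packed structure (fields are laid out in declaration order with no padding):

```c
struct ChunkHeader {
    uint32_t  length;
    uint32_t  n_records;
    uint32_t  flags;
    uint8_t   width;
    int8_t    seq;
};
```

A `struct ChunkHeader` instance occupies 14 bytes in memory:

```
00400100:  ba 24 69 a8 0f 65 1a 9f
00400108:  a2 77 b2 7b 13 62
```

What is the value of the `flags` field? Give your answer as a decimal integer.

2075293602

`flags` follows `length` (4 B), `n_records` (4 B), so it starts at offset 4 + 4 = 8 and occupies 4 bytes.
Bytes at offsets 8..11: A2 77 B2 7B.
Little-endian: lowest address holds the least-significant byte.
Reassemble most-significant byte first: 7B B2 77 A2 → 0x7BB277A2.
0x7BB277A2 = 2075293602.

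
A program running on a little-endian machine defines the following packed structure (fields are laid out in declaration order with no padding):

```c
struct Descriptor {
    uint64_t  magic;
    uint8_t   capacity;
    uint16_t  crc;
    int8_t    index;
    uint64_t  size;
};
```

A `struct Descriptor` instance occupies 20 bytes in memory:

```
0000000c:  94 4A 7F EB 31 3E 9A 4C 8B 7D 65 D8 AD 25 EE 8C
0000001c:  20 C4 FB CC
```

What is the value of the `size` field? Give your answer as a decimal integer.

14770615046974088621

`size` follows `magic` (8 B), `capacity` (1 B), `crc` (2 B), `index` (1 B), so it starts at offset 8 + 1 + 2 + 1 = 12 and occupies 8 bytes.
Bytes at offsets 12..19: AD 25 EE 8C 20 C4 FB CC.
Little-endian: lowest address holds the least-significant byte.
Reassemble most-significant byte first: CC FB C4 20 8C EE 25 AD → 0xCCFBC4208CEE25AD.
0xCCFBC4208CEE25AD = 14770615046974088621.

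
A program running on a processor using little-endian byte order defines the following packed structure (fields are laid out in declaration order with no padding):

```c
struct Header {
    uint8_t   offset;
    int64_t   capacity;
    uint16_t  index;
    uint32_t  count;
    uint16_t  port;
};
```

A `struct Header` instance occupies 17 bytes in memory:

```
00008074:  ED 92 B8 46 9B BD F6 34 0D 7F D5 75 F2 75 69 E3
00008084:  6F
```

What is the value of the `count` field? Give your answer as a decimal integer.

1769337461

`count` follows `offset` (1 B), `capacity` (8 B), `index` (2 B), so it starts at offset 1 + 8 + 2 = 11 and occupies 4 bytes.
Bytes at offsets 11..14: 75 F2 75 69.
In little-endian order the low byte comes first in memory.
Reassemble most-significant byte first: 69 75 F2 75 → 0x6975F275.
0x6975F275 = 1769337461.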